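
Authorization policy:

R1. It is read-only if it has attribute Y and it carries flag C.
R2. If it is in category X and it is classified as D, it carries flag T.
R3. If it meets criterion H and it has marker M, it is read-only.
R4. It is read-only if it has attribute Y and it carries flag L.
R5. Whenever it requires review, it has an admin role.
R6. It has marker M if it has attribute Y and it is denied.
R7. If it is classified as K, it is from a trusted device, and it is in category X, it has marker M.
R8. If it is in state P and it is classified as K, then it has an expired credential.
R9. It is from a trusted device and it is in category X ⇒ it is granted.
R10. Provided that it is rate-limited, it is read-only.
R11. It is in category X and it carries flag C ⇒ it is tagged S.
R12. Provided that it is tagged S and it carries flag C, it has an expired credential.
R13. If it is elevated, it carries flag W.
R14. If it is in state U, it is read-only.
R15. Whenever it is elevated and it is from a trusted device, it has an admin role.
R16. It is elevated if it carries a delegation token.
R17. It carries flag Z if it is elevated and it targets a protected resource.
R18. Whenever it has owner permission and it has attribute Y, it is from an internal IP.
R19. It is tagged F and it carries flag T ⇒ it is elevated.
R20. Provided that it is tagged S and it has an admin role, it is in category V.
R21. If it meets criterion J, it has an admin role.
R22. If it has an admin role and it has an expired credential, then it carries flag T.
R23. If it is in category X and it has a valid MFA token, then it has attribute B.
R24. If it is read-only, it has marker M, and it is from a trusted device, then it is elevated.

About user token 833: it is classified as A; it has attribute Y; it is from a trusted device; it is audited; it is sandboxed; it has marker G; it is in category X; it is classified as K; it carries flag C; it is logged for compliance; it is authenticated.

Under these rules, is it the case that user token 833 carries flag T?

By R1 (it has attribute Y, it carries flag C): it is read-only.
By R7 (it is classified as K, it is from a trusted device, it is in category X): it has marker M.
By R11 (it is in category X, it carries flag C): it is tagged S.
By R12 (it is tagged S, it carries flag C): it has an expired credential.
By R24 (it is read-only, it has marker M, it is from a trusted device): it is elevated.
By R15 (it is elevated, it is from a trusted device): it has an admin role.
By R22 (it has an admin role, it has an expired credential): it carries flag T.

Yes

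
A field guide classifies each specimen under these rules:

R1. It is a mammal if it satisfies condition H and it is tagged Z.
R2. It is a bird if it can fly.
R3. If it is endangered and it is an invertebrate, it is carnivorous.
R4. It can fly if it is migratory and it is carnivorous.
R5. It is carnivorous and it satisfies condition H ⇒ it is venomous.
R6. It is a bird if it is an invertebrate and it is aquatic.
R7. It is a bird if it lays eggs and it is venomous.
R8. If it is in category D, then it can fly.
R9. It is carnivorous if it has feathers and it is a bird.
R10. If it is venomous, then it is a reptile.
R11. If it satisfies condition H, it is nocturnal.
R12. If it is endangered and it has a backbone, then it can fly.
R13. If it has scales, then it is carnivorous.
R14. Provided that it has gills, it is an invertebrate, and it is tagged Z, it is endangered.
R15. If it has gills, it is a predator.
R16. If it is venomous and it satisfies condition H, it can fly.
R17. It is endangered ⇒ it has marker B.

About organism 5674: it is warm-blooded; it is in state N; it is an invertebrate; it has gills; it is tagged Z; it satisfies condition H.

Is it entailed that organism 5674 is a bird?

By R14 (it has gills, it is an invertebrate, it is tagged Z): it is endangered.
By R3 (it is endangered, it is an invertebrate): it is carnivorous.
By R5 (it is carnivorous, it satisfies condition H): it is venomous.
By R16 (it is venomous, it satisfies condition H): it can fly.
By R2 (it can fly): it is a bird.

Yes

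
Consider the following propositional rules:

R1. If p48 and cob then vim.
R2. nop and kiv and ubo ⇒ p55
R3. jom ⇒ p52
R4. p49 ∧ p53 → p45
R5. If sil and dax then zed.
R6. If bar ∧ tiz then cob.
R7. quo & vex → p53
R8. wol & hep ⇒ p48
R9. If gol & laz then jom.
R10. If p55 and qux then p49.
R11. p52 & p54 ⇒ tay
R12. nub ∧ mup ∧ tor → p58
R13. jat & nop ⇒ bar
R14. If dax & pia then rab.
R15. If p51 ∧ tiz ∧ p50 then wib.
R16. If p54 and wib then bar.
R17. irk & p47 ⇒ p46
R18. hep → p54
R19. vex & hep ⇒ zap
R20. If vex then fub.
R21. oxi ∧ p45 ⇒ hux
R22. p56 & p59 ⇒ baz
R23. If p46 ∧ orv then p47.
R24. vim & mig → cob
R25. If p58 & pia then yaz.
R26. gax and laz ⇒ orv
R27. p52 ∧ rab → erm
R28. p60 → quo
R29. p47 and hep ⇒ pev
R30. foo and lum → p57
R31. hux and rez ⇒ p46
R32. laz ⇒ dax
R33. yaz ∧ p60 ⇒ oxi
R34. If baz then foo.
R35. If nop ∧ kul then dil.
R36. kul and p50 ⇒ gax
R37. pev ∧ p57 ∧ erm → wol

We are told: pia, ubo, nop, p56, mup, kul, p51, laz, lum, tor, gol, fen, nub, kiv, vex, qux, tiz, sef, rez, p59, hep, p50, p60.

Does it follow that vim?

p55  (by R2: nop, kiv, ubo)
jom  (by R9: gol, laz)
p49  (by R10: p55, qux)
p58  (by R12: nub, mup, tor)
wib  (by R15: p51, tiz, p50)
p54  (by R18: hep)
baz  (by R22: p56, p59)
yaz  (by R25: p58, pia)
quo  (by R28: p60)
dax  (by R32: laz)
oxi  (by R33: yaz, p60)
foo  (by R34: baz)
gax  (by R36: kul, p50)
p52  (by R3: jom)
p53  (by R7: quo, vex)
rab  (by R14: dax, pia)
bar  (by R16: p54, wib)
orv  (by R26: gax, laz)
erm  (by R27: p52, rab)
p57  (by R30: foo, lum)
p45  (by R4: p49, p53)
cob  (by R6: bar, tiz)
hux  (by R21: oxi, p45)
p46  (by R31: hux, rez)
p47  (by R23: p46, orv)
pev  (by R29: p47, hep)
wol  (by R37: pev, p57, erm)
p48  (by R8: wol, hep)
vim  (by R1: p48, cob)

Yes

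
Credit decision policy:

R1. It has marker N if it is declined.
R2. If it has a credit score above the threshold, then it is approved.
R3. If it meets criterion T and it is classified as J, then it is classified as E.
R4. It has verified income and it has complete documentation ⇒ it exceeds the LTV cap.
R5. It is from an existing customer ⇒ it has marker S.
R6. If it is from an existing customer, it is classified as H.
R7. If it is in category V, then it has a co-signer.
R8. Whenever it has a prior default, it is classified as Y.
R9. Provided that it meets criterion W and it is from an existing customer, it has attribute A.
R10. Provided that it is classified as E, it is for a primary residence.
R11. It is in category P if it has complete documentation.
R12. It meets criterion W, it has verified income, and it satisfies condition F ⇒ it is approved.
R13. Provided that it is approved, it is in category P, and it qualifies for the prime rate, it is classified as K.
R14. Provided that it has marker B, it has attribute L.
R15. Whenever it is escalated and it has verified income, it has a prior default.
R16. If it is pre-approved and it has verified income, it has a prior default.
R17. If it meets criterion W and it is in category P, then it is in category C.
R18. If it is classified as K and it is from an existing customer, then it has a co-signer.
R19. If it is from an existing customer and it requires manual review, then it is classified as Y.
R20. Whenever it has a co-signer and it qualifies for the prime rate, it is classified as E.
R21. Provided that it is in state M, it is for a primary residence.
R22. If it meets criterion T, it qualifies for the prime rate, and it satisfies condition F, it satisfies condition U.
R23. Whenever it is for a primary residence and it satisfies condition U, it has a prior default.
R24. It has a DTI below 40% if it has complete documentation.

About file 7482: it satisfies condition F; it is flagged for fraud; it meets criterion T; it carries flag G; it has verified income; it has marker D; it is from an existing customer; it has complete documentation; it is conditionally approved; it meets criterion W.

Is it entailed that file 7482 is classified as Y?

No

Forward chaining from the given facts derives: exceeds the LTV cap, has marker S, is classified as H, has attribute A, is in category P, is approved, is in category C, has a DTI below 40%.
Rules concluding "it is classified as Y": R8 needs "it has a prior default"; R19 needs "it requires manual review" — none of these are established.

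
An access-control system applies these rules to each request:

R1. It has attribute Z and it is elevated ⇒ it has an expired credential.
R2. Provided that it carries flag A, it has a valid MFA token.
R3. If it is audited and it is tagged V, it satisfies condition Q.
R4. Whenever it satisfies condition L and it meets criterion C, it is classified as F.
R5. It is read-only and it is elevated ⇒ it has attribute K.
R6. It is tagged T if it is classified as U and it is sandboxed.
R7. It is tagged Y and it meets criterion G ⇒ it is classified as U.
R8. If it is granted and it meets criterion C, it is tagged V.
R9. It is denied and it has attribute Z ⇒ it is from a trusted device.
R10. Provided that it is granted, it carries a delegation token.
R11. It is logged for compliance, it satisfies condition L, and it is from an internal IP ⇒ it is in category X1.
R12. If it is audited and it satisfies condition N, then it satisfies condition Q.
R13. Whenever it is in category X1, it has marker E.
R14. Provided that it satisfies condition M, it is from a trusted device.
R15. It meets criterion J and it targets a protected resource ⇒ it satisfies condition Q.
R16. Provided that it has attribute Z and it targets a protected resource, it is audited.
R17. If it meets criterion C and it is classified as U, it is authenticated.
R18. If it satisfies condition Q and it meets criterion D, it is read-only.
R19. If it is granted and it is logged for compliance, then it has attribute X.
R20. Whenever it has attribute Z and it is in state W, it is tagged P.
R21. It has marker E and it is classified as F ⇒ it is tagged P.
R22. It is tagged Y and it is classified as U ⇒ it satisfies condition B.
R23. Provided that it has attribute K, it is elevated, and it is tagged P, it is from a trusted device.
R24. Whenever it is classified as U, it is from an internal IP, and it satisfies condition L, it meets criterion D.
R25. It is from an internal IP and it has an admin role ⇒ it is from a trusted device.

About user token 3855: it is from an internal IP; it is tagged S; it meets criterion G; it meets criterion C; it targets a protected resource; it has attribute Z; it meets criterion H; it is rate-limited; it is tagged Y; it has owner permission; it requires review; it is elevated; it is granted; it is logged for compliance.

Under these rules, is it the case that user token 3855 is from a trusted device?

No

Forward chaining from the given facts derives: has an expired credential, is classified as U, is tagged V, carries a delegation token, is audited, is authenticated, has attribute X, satisfies condition B, satisfies condition Q.
Rules concluding "it is from a trusted device": R9 needs "it is denied"; R14 needs "it satisfies condition M"; R23 needs "it has attribute K"; R25 needs "it has an admin role" — none of these are established.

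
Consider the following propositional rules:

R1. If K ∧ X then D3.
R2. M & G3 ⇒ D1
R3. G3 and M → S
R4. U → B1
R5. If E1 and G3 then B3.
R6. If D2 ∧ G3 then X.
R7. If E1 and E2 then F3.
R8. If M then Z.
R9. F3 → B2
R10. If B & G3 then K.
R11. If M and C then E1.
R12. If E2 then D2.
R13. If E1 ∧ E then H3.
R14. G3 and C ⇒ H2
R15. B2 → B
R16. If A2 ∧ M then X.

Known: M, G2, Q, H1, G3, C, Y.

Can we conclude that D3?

No

Forward chaining from the given facts derives: D1, S, Z, E1, H2, B3.
The only rule concluding D3 is R1, which needs K; that is never established.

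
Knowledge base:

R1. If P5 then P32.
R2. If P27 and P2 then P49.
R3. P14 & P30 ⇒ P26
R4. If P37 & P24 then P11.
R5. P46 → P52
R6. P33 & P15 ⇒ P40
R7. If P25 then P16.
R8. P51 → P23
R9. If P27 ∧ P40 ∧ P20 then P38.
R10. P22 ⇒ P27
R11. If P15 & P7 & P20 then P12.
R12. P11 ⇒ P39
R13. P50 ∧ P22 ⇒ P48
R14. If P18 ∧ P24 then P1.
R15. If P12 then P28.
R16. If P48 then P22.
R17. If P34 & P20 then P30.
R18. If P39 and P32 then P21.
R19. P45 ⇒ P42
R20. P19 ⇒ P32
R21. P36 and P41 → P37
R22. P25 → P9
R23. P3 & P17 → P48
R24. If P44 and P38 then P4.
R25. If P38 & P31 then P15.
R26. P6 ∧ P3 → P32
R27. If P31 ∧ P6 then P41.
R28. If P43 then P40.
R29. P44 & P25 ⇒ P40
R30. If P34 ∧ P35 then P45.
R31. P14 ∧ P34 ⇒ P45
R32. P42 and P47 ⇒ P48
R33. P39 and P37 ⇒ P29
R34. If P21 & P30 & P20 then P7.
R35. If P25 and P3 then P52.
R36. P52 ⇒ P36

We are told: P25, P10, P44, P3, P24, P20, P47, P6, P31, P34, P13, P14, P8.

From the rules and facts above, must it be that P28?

P30  (by R17: P34, P20)
P32  (by R26: P6, P3)
P41  (by R27: P31, P6)
P40  (by R29: P44, P25)
P45  (by R31: P14, P34)
P52  (by R35: P25, P3)
P36  (by R36: P52)
P42  (by R19: P45)
P37  (by R21: P36, P41)
P48  (by R32: P42, P47)
P11  (by R4: P37, P24)
P39  (by R12: P11)
P22  (by R16: P48)
P21  (by R18: P39, P32)
P7  (by R34: P21, P30, P20)
P27  (by R10: P22)
P38  (by R9: P27, P40, P20)
P15  (by R25: P38, P31)
P12  (by R11: P15, P7, P20)
P28  (by R15: P12)

Yes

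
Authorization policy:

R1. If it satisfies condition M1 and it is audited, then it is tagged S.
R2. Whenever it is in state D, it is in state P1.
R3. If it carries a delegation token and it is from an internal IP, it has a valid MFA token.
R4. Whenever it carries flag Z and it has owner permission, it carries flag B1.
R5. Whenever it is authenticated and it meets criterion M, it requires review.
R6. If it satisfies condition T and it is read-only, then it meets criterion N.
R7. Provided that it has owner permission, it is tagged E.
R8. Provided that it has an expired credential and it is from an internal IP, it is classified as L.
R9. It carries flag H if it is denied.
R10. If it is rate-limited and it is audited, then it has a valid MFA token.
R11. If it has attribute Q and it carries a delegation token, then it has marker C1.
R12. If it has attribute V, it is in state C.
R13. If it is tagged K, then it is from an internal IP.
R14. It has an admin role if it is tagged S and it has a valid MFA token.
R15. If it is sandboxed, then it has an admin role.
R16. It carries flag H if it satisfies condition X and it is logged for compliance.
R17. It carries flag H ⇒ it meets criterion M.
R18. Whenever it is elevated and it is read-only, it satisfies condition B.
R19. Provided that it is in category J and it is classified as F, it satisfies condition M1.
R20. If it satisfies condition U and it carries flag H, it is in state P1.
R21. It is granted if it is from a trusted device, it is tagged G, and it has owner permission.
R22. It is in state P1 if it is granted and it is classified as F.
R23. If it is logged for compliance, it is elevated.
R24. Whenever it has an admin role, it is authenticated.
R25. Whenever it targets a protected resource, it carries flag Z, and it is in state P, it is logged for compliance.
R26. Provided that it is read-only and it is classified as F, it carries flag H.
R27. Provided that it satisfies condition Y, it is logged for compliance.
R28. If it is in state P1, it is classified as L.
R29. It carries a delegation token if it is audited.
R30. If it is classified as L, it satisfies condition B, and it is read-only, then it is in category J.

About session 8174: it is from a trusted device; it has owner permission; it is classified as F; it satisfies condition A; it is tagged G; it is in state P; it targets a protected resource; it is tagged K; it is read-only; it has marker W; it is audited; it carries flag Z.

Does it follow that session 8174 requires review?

By R13 (it is tagged K): it is from an internal IP.
By R21 (it is from a trusted device, it is tagged G, it has owner permission): it is granted.
By R22 (it is granted, it is classified as F): it is in state P1.
By R25 (it targets a protected resource, it carries flag Z, it is in state P): it is logged for compliance.
By R26 (it is read-only, it is classified as F): it carries flag H.
By R28 (it is in state P1): it is classified as L.
By R29 (it is audited): it carries a delegation token.
By R3 (it carries a delegation token, it is from an internal IP): it has a valid MFA token.
By R17 (it carries flag H): it meets criterion M.
By R23 (it is logged for compliance): it is elevated.
By R18 (it is elevated, it is read-only): it satisfies condition B.
By R30 (it is classified as L, it satisfies condition B, it is read-only): it is in category J.
By R19 (it is in category J, it is classified as F): it satisfies condition M1.
By R1 (it satisfies condition M1, it is audited): it is tagged S.
By R14 (it is tagged S, it has a valid MFA token): it has an admin role.
By R24 (it has an admin role): it is authenticated.
By R5 (it is authenticated, it meets criterion M): it requires review.

Yes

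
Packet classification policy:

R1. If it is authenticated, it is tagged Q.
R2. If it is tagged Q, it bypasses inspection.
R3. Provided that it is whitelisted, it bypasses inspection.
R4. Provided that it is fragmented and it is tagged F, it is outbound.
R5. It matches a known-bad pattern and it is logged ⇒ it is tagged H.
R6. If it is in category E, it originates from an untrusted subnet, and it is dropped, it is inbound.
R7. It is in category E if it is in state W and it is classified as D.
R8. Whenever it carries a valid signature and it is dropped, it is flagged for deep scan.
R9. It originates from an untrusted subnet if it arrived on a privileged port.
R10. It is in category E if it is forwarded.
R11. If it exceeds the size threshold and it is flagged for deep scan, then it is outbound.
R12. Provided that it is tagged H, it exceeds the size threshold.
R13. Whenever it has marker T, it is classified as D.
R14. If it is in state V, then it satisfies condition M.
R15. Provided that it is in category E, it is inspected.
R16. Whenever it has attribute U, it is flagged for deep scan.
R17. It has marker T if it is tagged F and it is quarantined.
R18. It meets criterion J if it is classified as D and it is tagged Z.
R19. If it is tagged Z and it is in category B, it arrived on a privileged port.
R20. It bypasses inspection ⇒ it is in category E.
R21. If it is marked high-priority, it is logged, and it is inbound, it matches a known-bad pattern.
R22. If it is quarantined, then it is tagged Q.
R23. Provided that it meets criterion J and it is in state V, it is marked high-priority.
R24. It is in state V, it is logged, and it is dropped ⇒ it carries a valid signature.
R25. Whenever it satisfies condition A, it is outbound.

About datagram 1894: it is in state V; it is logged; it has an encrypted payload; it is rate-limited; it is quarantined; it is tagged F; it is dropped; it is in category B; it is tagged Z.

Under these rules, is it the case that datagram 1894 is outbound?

By R17 (it is tagged F, it is quarantined): it has marker T.
By R19 (it is tagged Z, it is in category B): it arrived on a privileged port.
By R22 (it is quarantined): it is tagged Q.
By R24 (it is in state V, it is logged, it is dropped): it carries a valid signature.
By R2 (it is tagged Q): it bypasses inspection.
By R8 (it carries a valid signature, it is dropped): it is flagged for deep scan.
By R9 (it arrived on a privileged port): it originates from an untrusted subnet.
By R13 (it has marker T): it is classified as D.
By R18 (it is classified as D, it is tagged Z): it meets criterion J.
By R20 (it bypasses inspection): it is in category E.
By R23 (it meets criterion J, it is in state V): it is marked high-priority.
By R6 (it is in category E, it originates from an untrusted subnet, it is dropped): it is inbound.
By R21 (it is marked high-priority, it is logged, it is inbound): it matches a known-bad pattern.
By R5 (it matches a known-bad pattern, it is logged): it is tagged H.
By R12 (it is tagged H): it exceeds the size threshold.
By R11 (it exceeds the size threshold, it is flagged for deep scan): it is outbound.

Yes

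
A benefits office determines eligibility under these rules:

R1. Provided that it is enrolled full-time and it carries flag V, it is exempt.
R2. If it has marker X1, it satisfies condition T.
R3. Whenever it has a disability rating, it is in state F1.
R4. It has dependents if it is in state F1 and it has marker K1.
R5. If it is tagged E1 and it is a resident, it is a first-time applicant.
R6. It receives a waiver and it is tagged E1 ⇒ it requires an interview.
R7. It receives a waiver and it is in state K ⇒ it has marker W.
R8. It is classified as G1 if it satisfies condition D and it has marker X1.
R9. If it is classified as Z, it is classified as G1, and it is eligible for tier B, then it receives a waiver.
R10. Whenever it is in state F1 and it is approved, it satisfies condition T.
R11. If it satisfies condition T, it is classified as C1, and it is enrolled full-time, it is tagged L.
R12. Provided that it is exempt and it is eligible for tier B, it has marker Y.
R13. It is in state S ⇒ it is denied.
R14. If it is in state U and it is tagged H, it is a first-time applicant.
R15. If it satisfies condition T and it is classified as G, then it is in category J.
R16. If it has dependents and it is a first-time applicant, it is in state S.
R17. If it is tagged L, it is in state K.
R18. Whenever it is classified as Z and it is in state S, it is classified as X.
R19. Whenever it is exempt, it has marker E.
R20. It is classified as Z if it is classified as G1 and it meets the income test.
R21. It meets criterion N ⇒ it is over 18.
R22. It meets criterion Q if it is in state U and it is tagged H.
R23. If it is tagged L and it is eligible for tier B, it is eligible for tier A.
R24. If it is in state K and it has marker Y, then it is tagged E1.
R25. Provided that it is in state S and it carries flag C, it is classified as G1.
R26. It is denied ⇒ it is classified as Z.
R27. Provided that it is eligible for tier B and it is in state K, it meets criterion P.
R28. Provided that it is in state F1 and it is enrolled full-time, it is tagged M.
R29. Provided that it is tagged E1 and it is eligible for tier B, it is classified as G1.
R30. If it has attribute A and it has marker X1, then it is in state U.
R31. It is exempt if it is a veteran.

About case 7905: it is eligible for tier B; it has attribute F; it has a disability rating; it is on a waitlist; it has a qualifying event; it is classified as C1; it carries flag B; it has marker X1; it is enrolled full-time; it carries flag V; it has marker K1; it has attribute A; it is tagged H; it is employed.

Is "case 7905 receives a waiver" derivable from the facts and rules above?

By R1 (it is enrolled full-time, it carries flag V): it is exempt.
By R2 (it has marker X1): it satisfies condition T.
By R3 (it has a disability rating): it is in state F1.
By R4 (it is in state F1, it has marker K1): it has dependents.
By R11 (it satisfies condition T, it is classified as C1, it is enrolled full-time): it is tagged L.
By R12 (it is exempt, it is eligible for tier B): it has marker Y.
By R17 (it is tagged L): it is in state K.
By R24 (it is in state K, it has marker Y): it is tagged E1.
By R29 (it is tagged E1, it is eligible for tier B): it is classified as G1.
By R30 (it has attribute A, it has marker X1): it is in state U.
By R14 (it is in state U, it is tagged H): it is a first-time applicant.
By R16 (it has dependents, it is a first-time applicant): it is in state S.
By R13 (it is in state S): it is denied.
By R26 (it is denied): it is classified as Z.
By R9 (it is classified as Z, it is classified as G1, it is eligible for tier B): it receives a waiver.

Yes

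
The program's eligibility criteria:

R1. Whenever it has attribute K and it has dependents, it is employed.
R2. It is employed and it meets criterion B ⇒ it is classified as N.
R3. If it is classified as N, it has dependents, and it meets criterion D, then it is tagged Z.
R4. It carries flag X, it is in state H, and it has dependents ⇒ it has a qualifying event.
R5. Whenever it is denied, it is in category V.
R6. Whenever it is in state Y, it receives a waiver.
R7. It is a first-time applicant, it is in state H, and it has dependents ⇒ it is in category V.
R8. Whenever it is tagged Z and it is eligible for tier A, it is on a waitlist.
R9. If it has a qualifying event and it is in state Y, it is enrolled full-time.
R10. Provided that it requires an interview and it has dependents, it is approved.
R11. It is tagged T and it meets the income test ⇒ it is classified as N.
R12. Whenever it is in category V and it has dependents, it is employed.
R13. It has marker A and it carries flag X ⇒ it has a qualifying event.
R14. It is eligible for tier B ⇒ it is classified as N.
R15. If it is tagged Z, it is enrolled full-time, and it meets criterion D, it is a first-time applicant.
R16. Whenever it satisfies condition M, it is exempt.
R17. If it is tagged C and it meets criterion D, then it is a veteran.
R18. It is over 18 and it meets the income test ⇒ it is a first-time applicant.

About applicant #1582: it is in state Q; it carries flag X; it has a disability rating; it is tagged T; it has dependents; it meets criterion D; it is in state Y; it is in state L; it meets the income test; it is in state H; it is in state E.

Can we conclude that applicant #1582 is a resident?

Forward chaining from the given facts derives: has a qualifying event, receives a waiver, is enrolled full-time, is classified as N, is tagged Z, is a first-time applicant, is in category V, is employed.
No rule has "it is a resident" as its conclusion, and it is not among the given facts.

No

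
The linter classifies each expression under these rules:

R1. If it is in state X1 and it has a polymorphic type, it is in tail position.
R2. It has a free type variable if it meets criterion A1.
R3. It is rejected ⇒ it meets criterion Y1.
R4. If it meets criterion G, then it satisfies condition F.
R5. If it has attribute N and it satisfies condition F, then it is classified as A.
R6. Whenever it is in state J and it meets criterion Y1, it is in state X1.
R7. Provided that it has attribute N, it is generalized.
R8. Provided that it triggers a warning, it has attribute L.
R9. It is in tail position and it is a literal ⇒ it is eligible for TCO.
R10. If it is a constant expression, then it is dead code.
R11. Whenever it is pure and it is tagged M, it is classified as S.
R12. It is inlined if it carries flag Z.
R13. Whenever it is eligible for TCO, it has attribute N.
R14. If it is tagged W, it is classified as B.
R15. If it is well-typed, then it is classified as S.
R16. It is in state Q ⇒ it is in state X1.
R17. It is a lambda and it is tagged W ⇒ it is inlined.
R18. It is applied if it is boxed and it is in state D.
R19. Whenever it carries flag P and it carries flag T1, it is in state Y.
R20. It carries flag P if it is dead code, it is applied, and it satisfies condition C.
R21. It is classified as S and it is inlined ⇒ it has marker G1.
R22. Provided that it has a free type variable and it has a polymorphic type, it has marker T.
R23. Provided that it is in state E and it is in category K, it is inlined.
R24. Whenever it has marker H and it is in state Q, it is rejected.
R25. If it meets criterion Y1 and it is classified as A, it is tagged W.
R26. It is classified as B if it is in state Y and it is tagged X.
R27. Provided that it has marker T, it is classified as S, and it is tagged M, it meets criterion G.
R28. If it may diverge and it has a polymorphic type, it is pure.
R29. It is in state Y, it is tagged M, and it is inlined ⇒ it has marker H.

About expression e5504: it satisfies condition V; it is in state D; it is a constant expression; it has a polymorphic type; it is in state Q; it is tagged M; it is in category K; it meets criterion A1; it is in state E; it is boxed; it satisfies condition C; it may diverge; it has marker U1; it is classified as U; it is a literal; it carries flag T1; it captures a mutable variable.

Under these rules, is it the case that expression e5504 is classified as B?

By R2 (it meets criterion A1): it has a free type variable.
By R10 (it is a constant expression): it is dead code.
By R16 (it is in state Q): it is in state X1.
By R18 (it is boxed, it is in state D): it is applied.
By R20 (it is dead code, it is applied, it satisfies condition C): it carries flag P.
By R22 (it has a free type variable, it has a polymorphic type): it has marker T.
By R23 (it is in state E, it is in category K): it is inlined.
By R28 (it may diverge, it has a polymorphic type): it is pure.
By R1 (it is in state X1, it has a polymorphic type): it is in tail position.
By R9 (it is in tail position, it is a literal): it is eligible for TCO.
By R11 (it is pure, it is tagged M): it is classified as S.
By R13 (it is eligible for TCO): it has attribute N.
By R19 (it carries flag P, it carries flag T1): it is in state Y.
By R27 (it has marker T, it is classified as S, it is tagged M): it meets criterion G.
By R29 (it is in state Y, it is tagged M, it is inlined): it has marker H.
By R4 (it meets criterion G): it satisfies condition F.
By R5 (it has attribute N, it satisfies condition F): it is classified as A.
By R24 (it has marker H, it is in state Q): it is rejected.
By R3 (it is rejected): it meets criterion Y1.
By R25 (it meets criterion Y1, it is classified as A): it is tagged W.
By R14 (it is tagged W): it is classified as B.

Yes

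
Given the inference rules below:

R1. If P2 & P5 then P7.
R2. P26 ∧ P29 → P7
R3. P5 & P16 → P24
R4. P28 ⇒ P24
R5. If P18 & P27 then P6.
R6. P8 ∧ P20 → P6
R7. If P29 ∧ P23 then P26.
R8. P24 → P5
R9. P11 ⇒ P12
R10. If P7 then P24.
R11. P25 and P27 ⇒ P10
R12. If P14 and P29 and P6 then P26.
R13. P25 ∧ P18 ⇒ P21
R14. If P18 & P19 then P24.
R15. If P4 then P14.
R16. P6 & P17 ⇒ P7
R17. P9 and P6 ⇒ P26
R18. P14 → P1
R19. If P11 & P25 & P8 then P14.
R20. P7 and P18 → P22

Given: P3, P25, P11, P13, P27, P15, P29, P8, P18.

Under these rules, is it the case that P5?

P6  (by R5: P18, P27)
P14  (by R19: P11, P25, P8)
P26  (by R12: P14, P29, P6)
P7  (by R2: P26, P29)
P24  (by R10: P7)
P5  (by R8: P24)

Yes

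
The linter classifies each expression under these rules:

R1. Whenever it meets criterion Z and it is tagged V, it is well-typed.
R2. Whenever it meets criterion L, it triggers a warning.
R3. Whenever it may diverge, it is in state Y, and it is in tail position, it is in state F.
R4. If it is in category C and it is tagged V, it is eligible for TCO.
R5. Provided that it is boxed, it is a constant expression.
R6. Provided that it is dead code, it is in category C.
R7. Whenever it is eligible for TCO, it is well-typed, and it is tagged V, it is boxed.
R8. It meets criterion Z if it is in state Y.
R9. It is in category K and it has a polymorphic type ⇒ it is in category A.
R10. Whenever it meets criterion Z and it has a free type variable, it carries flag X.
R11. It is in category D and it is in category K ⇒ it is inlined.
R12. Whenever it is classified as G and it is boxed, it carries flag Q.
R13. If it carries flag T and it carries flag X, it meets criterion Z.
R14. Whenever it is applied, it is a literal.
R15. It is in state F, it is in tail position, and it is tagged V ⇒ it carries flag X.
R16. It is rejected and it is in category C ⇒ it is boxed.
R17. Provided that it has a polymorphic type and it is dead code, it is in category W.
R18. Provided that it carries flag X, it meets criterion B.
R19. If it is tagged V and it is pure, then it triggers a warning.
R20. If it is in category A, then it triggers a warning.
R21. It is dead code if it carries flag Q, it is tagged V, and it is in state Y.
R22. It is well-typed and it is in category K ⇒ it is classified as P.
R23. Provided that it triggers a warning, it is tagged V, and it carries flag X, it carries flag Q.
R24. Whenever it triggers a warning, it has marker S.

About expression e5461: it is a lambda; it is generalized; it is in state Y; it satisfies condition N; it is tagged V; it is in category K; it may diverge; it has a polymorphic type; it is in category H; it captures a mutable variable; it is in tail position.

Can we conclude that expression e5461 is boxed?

By R3 (it may diverge, it is in state Y, it is in tail position): it is in state F.
By R8 (it is in state Y): it meets criterion Z.
By R9 (it is in category K, it has a polymorphic type): it is in category A.
By R15 (it is in state F, it is in tail position, it is tagged V): it carries flag X.
By R20 (it is in category A): it triggers a warning.
By R23 (it triggers a warning, it is tagged V, it carries flag X): it carries flag Q.
By R1 (it meets criterion Z, it is tagged V): it is well-typed.
By R21 (it carries flag Q, it is tagged V, it is in state Y): it is dead code.
By R6 (it is dead code): it is in category C.
By R4 (it is in category C, it is tagged V): it is eligible for TCO.
By R7 (it is eligible for TCO, it is well-typed, it is tagged V): it is boxed.

Yes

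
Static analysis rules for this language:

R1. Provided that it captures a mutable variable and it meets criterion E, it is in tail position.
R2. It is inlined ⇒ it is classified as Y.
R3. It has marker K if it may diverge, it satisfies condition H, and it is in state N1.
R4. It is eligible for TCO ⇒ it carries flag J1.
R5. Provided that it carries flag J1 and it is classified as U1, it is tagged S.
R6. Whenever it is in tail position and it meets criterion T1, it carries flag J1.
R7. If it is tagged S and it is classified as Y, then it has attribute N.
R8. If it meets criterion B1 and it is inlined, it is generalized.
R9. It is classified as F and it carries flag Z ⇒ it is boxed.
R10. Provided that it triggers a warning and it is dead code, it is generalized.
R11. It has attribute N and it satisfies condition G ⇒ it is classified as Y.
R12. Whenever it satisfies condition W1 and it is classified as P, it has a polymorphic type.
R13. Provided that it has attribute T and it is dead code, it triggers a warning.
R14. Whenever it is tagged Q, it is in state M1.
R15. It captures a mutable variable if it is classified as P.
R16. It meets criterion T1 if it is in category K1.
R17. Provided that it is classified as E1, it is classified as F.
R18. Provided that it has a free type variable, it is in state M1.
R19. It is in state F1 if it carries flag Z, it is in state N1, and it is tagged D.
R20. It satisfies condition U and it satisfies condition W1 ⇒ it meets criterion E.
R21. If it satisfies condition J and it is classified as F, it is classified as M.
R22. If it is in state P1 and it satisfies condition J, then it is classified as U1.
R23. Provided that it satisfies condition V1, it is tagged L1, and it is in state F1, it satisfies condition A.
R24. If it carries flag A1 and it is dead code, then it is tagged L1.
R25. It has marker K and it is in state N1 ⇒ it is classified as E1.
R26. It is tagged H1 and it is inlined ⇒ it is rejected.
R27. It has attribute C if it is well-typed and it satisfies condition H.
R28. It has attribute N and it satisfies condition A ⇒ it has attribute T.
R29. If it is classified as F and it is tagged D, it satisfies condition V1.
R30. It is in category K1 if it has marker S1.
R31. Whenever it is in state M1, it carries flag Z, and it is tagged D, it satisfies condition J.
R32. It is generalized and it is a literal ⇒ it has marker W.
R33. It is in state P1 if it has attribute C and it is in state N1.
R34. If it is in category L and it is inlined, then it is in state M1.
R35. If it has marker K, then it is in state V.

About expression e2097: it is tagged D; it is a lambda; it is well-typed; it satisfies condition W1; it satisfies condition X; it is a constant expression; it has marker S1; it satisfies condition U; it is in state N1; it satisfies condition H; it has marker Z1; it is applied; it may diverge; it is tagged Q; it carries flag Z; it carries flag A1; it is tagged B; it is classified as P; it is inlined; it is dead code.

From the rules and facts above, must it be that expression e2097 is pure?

No

Forward chaining from the given facts derives: is classified as Y, has marker K, has a polymorphic type, is in state M1, captures a mutable variable, is in state F1, meets criterion E, is tagged L1, is classified as E1, has attribute C, is in category K1, satisfies condition J, is in state P1, is in state V, is in tail position, meets criterion T1, is classified as F, is classified as M, is classified as U1, satisfies condition V1, carries flag J1, is boxed, satisfies condition A, is tagged S, has attribute N, has attribute T, triggers a warning, is generalized.
No rule has "it is pure" as its conclusion, and it is not among the given facts.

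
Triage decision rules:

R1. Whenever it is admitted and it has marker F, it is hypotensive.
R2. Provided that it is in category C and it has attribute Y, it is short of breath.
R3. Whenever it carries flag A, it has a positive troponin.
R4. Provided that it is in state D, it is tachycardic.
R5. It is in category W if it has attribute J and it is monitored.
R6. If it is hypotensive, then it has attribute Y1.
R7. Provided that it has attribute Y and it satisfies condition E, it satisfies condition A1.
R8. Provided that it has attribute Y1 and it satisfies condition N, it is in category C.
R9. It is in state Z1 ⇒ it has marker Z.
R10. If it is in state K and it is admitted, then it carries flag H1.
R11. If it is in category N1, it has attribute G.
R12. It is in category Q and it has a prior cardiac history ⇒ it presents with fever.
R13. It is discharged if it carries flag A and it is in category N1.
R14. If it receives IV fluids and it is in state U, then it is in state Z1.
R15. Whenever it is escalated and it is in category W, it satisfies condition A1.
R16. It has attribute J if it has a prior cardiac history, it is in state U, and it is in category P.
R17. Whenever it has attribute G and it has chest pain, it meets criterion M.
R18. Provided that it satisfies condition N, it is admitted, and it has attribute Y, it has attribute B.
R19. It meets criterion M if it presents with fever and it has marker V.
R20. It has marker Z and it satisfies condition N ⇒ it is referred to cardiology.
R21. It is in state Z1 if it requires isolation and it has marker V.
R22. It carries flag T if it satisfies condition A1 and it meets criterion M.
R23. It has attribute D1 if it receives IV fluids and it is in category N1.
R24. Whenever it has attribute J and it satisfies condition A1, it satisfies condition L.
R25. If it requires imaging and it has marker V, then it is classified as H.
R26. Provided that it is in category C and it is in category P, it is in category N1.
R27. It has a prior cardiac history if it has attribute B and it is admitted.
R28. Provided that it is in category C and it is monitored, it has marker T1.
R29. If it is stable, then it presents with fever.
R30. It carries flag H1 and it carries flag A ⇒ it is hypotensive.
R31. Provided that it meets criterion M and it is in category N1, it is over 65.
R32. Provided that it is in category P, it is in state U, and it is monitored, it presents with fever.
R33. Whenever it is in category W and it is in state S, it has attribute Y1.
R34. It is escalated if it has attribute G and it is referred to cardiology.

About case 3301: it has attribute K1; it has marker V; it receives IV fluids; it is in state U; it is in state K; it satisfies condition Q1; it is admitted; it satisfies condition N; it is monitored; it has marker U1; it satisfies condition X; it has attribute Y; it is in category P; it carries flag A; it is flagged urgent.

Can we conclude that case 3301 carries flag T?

By R10 (it is in state K, it is admitted): it carries flag H1.
By R14 (it receives IV fluids, it is in state U): it is in state Z1.
By R18 (it satisfies condition N, it is admitted, it has attribute Y): it has attribute B.
By R27 (it has attribute B, it is admitted): it has a prior cardiac history.
By R30 (it carries flag H1, it carries flag A): it is hypotensive.
By R32 (it is in category P, it is in state U, it is monitored): it presents with fever.
By R6 (it is hypotensive): it has attribute Y1.
By R8 (it has attribute Y1, it satisfies condition N): it is in category C.
By R9 (it is in state Z1): it has marker Z.
By R16 (it has a prior cardiac history, it is in state U, it is in category P): it has attribute J.
By R19 (it presents with fever, it has marker V): it meets criterion M.
By R20 (it has marker Z, it satisfies condition N): it is referred to cardiology.
By R26 (it is in category C, it is in category P): it is in category N1.
By R5 (it has attribute J, it is monitored): it is in category W.
By R11 (it is in category N1): it has attribute G.
By R34 (it has attribute G, it is referred to cardiology): it is escalated.
By R15 (it is escalated, it is in category W): it satisfies condition A1.
By R22 (it satisfies condition A1, it meets criterion M): it carries flag T.

Yes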